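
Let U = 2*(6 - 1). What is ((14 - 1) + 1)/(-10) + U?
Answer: 43/5 ≈ 8.6000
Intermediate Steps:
U = 10 (U = 2*5 = 10)
((14 - 1) + 1)/(-10) + U = ((14 - 1) + 1)/(-10) + 10 = (13 + 1)*(-⅒) + 10 = 14*(-⅒) + 10 = -7/5 + 10 = 43/5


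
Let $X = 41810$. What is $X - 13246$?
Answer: $28564$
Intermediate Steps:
$X - 13246 = 41810 - 13246 = 28564$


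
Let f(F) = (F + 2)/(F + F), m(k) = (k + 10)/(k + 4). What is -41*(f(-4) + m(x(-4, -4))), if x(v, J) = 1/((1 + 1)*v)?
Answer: -14227/124 ≈ -114.73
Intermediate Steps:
x(v, J) = 1/(2*v)
m(k) = (10 + k)/(4 + k)
f(F) = (2 + F)/(2*F) (f(F) = (2 + F)/((2*F)) = (2 + F)*(1/(2*F)) = (2 + F)/(2*F))
-41*(f(-4) + m(x(-4, -4))) = -41*((1/2)*(2 - 4)/(-4) + (10 + (1/2)/(-4))/(4 + (1/2)/(-4))) = -41*((1/2)*(-1/4)*(-2) + (10 + (1/2)*(-1/4))/(4 + (1/2)*(-1/4))) = -41*(1/4 + (10 - 1/8)/(4 - 1/8)) = -41*(1/4 + (79/8)/(31/8)) = -41*(1/4 + (8/31)*(79/8)) = -41*(1/4 + 79/31) = -41*347/124 = -14227/124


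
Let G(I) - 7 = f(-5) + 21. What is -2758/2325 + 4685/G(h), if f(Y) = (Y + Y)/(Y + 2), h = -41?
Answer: 32418623/218550 ≈ 148.33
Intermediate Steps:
f(Y) = 2*Y/(2 + Y) (f(Y) = (2*Y)/(2 + Y) = 2*Y/(2 + Y))
G(I) = 94/3 (G(I) = 7 + (2*(-5)/(2 - 5) + 21) = 7 + (2*(-5)/(-3) + 21) = 7 + (2*(-5)*(-⅓) + 21) = 7 + (10/3 + 21) = 7 + 73/3 = 94/3)
-2758/2325 + 4685/G(h) = -2758/2325 + 4685/(94/3) = -2758*1/2325 + 4685*(3/94) = -2758/2325 + 14055/94 = 32418623/218550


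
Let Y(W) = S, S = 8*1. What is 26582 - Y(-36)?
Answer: 26574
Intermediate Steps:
S = 8
Y(W) = 8
26582 - Y(-36) = 26582 - 1*8 = 26582 - 8 = 26574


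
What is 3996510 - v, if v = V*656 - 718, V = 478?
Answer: 3683660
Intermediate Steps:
v = 312850 (v = 478*656 - 718 = 313568 - 718 = 312850)
3996510 - v = 3996510 - 1*312850 = 3996510 - 312850 = 3683660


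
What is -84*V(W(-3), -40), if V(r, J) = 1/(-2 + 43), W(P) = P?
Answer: -84/41 ≈ -2.0488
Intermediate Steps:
V(r, J) = 1/41
-84*V(W(-3), -40) = -84*1/41 = -84/41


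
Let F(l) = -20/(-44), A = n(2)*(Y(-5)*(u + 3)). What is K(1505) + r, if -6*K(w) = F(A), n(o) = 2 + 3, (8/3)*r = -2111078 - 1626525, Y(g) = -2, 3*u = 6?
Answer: -370022717/264 ≈ -1.4016e+6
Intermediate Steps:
u = 2 (u = (⅓)*6 = 2)
r = -11212809/8 (r = 3*(-2111078 - 1626525)/8 = (3/8)*(-3737603) = -11212809/8 ≈ -1.4016e+6)
n(o) = 5
A = -50 (A = 5*(-2*(2 + 3)) = 5*(-2*5) = 5*(-10) = -50)
F(l) = 5/11 (F(l) = -20*(-1/44) = 5/11)
K(w) = -5/66 (K(w) = -⅙*5/11 = -5/66)
K(1505) + r = -5/66 - 11212809/8 = -370022717/264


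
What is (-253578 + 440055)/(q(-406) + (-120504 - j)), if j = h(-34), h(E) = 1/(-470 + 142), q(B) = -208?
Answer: -20388152/13197845 ≈ -1.5448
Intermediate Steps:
h(E) = -1/328 (h(E) = 1/(-328) = -1/328)
j = -1/328 ≈ -0.0030488
(-253578 + 440055)/(q(-406) + (-120504 - j)) = (-253578 + 440055)/(-208 + (-120504 - 1*(-1/328))) = 186477/(-208 + (-120504 + 1/328)) = 186477/(-208 - 39525311/328) = 186477/(-39593535/328) = 186477*(-328/39593535) = -20388152/13197845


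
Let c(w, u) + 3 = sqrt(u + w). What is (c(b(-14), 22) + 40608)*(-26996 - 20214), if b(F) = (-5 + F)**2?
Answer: -1916962050 - 47210*sqrt(383) ≈ -1.9179e+9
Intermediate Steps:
c(w, u) = -3 + sqrt(u + w)
(c(b(-14), 22) + 40608)*(-26996 - 20214) = ((-3 + sqrt(22 + (-5 - 14)**2)) + 40608)*(-26996 - 20214) = ((-3 + sqrt(22 + (-19)**2)) + 40608)*(-47210) = ((-3 + sqrt(22 + 361)) + 40608)*(-47210) = ((-3 + sqrt(383)) + 40608)*(-47210) = (40605 + sqrt(383))*(-47210) = -1916962050 - 47210*sqrt(383)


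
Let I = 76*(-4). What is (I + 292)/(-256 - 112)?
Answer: 3/92 ≈ 0.032609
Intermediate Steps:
I = -304
(I + 292)/(-256 - 112) = (-304 + 292)/(-256 - 112) = -12/(-368) = -12*(-1/368) = 3/92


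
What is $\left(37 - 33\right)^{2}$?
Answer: $16$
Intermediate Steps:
$\left(37 - 33\right)^{2} = 4^{2} = 16$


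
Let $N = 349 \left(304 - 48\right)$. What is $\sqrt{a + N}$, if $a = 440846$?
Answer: $3 \sqrt{58910} \approx 728.14$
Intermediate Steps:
$N = 89344$ ($N = 349 \cdot 256 = 89344$)
$\sqrt{a + N} = \sqrt{440846 + 89344} = \sqrt{530190} = 3 \sqrt{58910}$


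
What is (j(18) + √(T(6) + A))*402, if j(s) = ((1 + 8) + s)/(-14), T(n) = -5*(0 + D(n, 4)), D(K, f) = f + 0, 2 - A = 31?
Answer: -5427/7 + 2814*I ≈ -775.29 + 2814.0*I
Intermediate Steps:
A = -29 (A = 2 - 1*31 = 2 - 31 = -29)
D(K, f) = f
T(n) = -20 (T(n) = -5*(0 + 4) = -5*4 = -20)
j(s) = -9/14 - s/14 (j(s) = (9 + s)*(-1/14) = -9/14 - s/14)
(j(18) + √(T(6) + A))*402 = ((-9/14 - 1/14*18) + √(-20 - 29))*402 = ((-9/14 - 9/7) + √(-49))*402 = (-27/14 + 7*I)*402 = -5427/7 + 2814*I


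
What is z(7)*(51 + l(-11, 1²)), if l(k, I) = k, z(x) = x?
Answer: 280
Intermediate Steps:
z(7)*(51 + l(-11, 1²)) = 7*(51 - 11) = 7*40 = 280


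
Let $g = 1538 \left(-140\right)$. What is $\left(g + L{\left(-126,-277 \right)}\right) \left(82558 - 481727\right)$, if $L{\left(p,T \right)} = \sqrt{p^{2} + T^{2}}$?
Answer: $85949069080 - 399169 \sqrt{92605} \approx 8.5828 \cdot 10^{10}$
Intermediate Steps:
$g = -215320$
$L{\left(p,T \right)} = \sqrt{T^{2} + p^{2}}$
$\left(g + L{\left(-126,-277 \right)}\right) \left(82558 - 481727\right) = \left(-215320 + \sqrt{\left(-277\right)^{2} + \left(-126\right)^{2}}\right) \left(82558 - 481727\right) = \left(-215320 + \sqrt{76729 + 15876}\right) \left(-399169\right) = \left(-215320 + \sqrt{92605}\right) \left(-399169\right) = 85949069080 - 399169 \sqrt{92605}$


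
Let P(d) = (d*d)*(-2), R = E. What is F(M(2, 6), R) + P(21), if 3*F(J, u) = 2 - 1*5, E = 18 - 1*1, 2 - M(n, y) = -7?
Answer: -883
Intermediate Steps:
M(n, y) = 9 (M(n, y) = 2 - 1*(-7) = 2 + 7 = 9)
E = 17 (E = 18 - 1 = 17)
R = 17
F(J, u) = -1 (F(J, u) = (2 - 1*5)/3 = (2 - 5)/3 = (⅓)*(-3) = -1)
P(d) = -2*d² (P(d) = d²*(-2) = -2*d²)
F(M(2, 6), R) + P(21) = -1 - 2*21² = -1 - 2*441 = -1 - 882 = -883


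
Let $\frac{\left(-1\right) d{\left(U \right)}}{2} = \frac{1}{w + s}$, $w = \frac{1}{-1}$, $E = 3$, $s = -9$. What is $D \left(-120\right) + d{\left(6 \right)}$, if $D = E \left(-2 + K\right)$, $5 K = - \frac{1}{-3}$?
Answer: $\frac{3481}{5} \approx 696.2$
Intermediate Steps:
$K = \frac{1}{15}$ ($K = \frac{\left(-1\right) \frac{1}{-3}}{5} = \frac{\left(-1\right) \left(- \frac{1}{3}\right)}{5} = \frac{1}{5} \cdot \frac{1}{3} = \frac{1}{15} \approx 0.066667$)
$w = -1$
$D = - \frac{29}{5}$ ($D = 3 \left(-2 + \frac{1}{15}\right) = 3 \left(- \frac{29}{15}\right) = - \frac{29}{5} \approx -5.8$)
$d{\left(U \right)} = \frac{1}{5}$ ($d{\left(U \right)} = - \frac{2}{-1 - 9} = - \frac{2}{-10} = \left(-2\right) \left(- \frac{1}{10}\right) = \frac{1}{5}$)
$D \left(-120\right) + d{\left(6 \right)} = \left(- \frac{29}{5}\right) \left(-120\right) + \frac{1}{5} = 696 + \frac{1}{5} = \frac{3481}{5}$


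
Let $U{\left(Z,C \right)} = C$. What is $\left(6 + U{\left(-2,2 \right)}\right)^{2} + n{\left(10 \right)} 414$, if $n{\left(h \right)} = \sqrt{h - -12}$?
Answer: $64 + 414 \sqrt{22} \approx 2005.8$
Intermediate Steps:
$n{\left(h \right)} = \sqrt{12 + h}$ ($n{\left(h \right)} = \sqrt{h + 12} = \sqrt{12 + h}$)
$\left(6 + U{\left(-2,2 \right)}\right)^{2} + n{\left(10 \right)} 414 = \left(6 + 2\right)^{2} + \sqrt{12 + 10} \cdot 414 = 8^{2} + \sqrt{22} \cdot 414 = 64 + 414 \sqrt{22}$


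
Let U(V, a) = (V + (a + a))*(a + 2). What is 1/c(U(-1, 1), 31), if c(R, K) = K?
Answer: 1/31 ≈ 0.032258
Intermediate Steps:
U(V, a) = (2 + a)*(V + 2*a) (U(V, a) = (V + 2*a)*(2 + a) = (2 + a)*(V + 2*a))
1/c(U(-1, 1), 31) = 1/31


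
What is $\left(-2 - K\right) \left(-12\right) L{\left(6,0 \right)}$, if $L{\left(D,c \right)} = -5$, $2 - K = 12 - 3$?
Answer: $300$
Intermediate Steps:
$K = -7$ ($K = 2 - \left(12 - 3\right) = 2 - 9 = -7$)
$\left(-2 - K\right) \left(-12\right) L{\left(6,0 \right)} = \left(-2 - -7\right) \left(-12\right) \left(-5\right) = \left(-2 + 7\right) \left(-12\right) \left(-5\right) = 5 \left(-12\right) \left(-5\right) = \left(-60\right) \left(-5\right) = 300$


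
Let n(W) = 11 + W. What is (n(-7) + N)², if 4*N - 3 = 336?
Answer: 126025/16 ≈ 7876.6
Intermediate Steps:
N = 339/4 (N = ¾ + (¼)*336 = ¾ + 84 = 339/4 ≈ 84.750)
(n(-7) + N)² = ((11 - 7) + 339/4)² = (4 + 339/4)² = (355/4)² = 126025/16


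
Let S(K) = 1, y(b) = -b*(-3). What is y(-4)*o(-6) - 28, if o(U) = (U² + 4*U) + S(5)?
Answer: -184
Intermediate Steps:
y(b) = 3*b
o(U) = 1 + U² + 4*U (o(U) = (U² + 4*U) + 1 = 1 + U² + 4*U)
y(-4)*o(-6) - 28 = (3*(-4))*(1 + (-6)² + 4*(-6)) - 28 = -12*(1 + 36 - 24) - 28 = -12*13 - 28 = -156 - 28 = -184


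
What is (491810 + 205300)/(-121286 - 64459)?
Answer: -46474/12383 ≈ -3.7530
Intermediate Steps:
(491810 + 205300)/(-121286 - 64459) = 697110/(-185745) = 697110*(-1/185745) = -46474/12383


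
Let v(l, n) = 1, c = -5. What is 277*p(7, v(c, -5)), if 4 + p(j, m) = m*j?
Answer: 831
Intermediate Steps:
p(j, m) = -4 + j*m (p(j, m) = -4 + m*j = -4 + j*m)
277*p(7, v(c, -5)) = 277*(-4 + 7*1) = 277*(-4 + 7) = 277*3 = 831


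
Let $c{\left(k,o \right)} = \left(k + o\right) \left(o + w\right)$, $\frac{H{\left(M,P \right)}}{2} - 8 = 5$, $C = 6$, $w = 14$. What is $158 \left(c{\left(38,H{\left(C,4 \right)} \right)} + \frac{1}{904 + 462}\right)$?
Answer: $\frac{276259919}{683} \approx 4.0448 \cdot 10^{5}$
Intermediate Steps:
$H{\left(M,P \right)} = 26$ ($H{\left(M,P \right)} = 16 + 2 \cdot 5 = 16 + 10 = 26$)
$c{\left(k,o \right)} = \left(14 + o\right) \left(k + o\right)$ ($c{\left(k,o \right)} = \left(k + o\right) \left(o + 14\right) = \left(k + o\right) \left(14 + o\right) = \left(14 + o\right) \left(k + o\right)$)
$158 \left(c{\left(38,H{\left(C,4 \right)} \right)} + \frac{1}{904 + 462}\right) = 158 \left(\left(26^{2} + 14 \cdot 38 + 14 \cdot 26 + 38 \cdot 26\right) + \frac{1}{904 + 462}\right) = 158 \left(\left(676 + 532 + 364 + 988\right) + \frac{1}{1366}\right) = 158 \left(2560 + \frac{1}{1366}\right) = 158 \cdot \frac{3496961}{1366} = \frac{276259919}{683}$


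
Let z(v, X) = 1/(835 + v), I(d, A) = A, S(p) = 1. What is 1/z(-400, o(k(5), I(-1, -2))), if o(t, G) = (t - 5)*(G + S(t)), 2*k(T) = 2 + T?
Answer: 435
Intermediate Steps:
k(T) = 1 + T/2 (k(T) = (2 + T)/2 = 1 + T/2)
o(t, G) = (1 + G)*(-5 + t) (o(t, G) = (t - 5)*(G + 1) = (-5 + t)*(1 + G) = (1 + G)*(-5 + t))
1/z(-400, o(k(5), I(-1, -2))) = 1/(1/(835 - 400)) = 1/(1/435) = 435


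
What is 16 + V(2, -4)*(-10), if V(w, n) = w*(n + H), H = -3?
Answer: 156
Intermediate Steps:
V(w, n) = w*(-3 + n) (V(w, n) = w*(n - 3) = w*(-3 + n))
16 + V(2, -4)*(-10) = 16 + (2*(-3 - 4))*(-10) = 16 + (2*(-7))*(-10) = 16 - 14*(-10) = 16 + 140 = 156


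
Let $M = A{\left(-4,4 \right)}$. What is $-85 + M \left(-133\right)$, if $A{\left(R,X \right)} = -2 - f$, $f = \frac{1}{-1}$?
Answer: $48$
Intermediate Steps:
$f = -1$
$A{\left(R,X \right)} = -1$ ($A{\left(R,X \right)} = -2 - -1 = -2 + 1 = -1$)
$M = -1$
$-85 + M \left(-133\right) = -85 - -133 = -85 + 133 = 48$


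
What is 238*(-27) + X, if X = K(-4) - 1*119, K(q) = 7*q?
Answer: -6573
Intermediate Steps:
X = -147 (X = 7*(-4) - 1*119 = -28 - 119 = -147)
238*(-27) + X = 238*(-27) - 147 = -6426 - 147 = -6573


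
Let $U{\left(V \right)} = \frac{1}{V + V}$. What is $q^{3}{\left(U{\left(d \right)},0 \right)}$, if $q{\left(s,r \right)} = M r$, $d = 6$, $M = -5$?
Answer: $0$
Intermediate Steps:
$U{\left(V \right)} = \frac{1}{2 V}$
$q{\left(s,r \right)} = - 5 r$
$q^{3}{\left(U{\left(d \right)},0 \right)} = \left(\left(-5\right) 0\right)^{3} = 0^{3} = 0$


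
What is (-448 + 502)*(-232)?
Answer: -12528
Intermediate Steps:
(-448 + 502)*(-232) = 54*(-232) = -12528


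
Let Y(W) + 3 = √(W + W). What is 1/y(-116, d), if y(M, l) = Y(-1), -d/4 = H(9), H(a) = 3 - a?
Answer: -3/11 - I*√2/11 ≈ -0.27273 - 0.12856*I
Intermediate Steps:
d = 24 (d = -4*(3 - 1*9) = -4*(3 - 9) = -4*(-6) = 24)
Y(W) = -3 + √2*√W (Y(W) = -3 + √(W + W) = -3 + √(2*W) = -3 + √2*√W)
y(M, l) = -3 + I*√2 (y(M, l) = -3 + √2*√(-1) = -3 + √2*I = -3 + I*√2)
1/y(-116, d) = 1/(-3 + I*√2)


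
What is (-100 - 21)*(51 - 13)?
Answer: -4598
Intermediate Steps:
(-100 - 21)*(51 - 13) = -121*38 = -4598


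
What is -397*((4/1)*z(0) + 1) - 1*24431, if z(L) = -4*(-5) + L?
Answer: -56588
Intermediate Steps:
z(L) = 20 + L
-397*((4/1)*z(0) + 1) - 1*24431 = -397*((4/1)*(20 + 0) + 1) - 1*24431 = -397*((4*1)*20 + 1) - 24431 = -397*(4*20 + 1) - 24431 = -397*(80 + 1) - 24431 = -397*81 - 24431 = -32157 - 24431 = -56588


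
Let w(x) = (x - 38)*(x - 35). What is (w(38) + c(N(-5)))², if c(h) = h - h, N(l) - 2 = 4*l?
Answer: 0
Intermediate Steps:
N(l) = 2 + 4*l
c(h) = 0
w(x) = (-38 + x)*(-35 + x)
(w(38) + c(N(-5)))² = ((1330 + 38² - 73*38) + 0)² = ((1330 + 1444 - 2774) + 0)² = (0 + 0)² = 0² = 0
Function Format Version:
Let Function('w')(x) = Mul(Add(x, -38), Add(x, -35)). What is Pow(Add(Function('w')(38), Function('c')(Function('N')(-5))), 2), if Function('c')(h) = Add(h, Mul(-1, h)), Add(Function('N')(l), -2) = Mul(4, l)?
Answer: 0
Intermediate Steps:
Function('N')(l) = Add(2, Mul(4, l))
Function('c')(h) = 0
Function('w')(x) = Mul(Add(-38, x), Add(-35, x))
Pow(Add(Function('w')(38), Function('c')(Function('N')(-5))), 2) = Pow(Add(Add(1330, Pow(38, 2), Mul(-73, 38)), 0), 2) = Pow(Add(Add(1330, 1444, -2774), 0), 2) = Pow(Add(0, 0), 2) = Pow(0, 2) = 0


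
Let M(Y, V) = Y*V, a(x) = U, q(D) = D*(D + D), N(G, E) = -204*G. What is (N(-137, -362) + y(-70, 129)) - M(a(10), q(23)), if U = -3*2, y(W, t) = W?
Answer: 34226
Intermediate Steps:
q(D) = 2*D**2 (q(D) = D*(2*D) = 2*D**2)
U = -6
a(x) = -6
M(Y, V) = V*Y
(N(-137, -362) + y(-70, 129)) - M(a(10), q(23)) = (-204*(-137) - 70) - 2*23**2*(-6) = (27948 - 70) - 2*529*(-6) = 27878 - 1058*(-6) = 27878 - 1*(-6348) = 27878 + 6348 = 34226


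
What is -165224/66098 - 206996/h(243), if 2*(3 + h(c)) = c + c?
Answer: -1715209421/1982940 ≈ -864.98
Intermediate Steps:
h(c) = -3 + c (h(c) = -3 + (c + c)/2 = -3 + (2*c)/2 = -3 + c)
-165224/66098 - 206996/h(243) = -165224/66098 - 206996/(-3 + 243) = -165224*1/66098 - 206996/240 = -82612/33049 - 206996*1/240 = -82612/33049 - 51749/60 = -1715209421/1982940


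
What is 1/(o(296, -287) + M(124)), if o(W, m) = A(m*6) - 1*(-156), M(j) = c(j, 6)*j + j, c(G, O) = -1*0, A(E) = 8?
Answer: 1/288 ≈ 0.0034722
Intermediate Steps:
c(G, O) = 0
M(j) = j (M(j) = 0*j + j = 0 + j = j)
o(W, m) = 164 (o(W, m) = 8 - 1*(-156) = 8 + 156 = 164)
1/(o(296, -287) + M(124)) = 1/(164 + 124) = 1/288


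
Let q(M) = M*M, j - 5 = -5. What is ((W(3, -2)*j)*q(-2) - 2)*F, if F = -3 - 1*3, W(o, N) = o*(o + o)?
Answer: 12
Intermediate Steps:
j = 0 (j = 5 - 5 = 0)
W(o, N) = 2*o² (W(o, N) = o*(2*o) = 2*o²)
F = -6 (F = -3 - 3 = -6)
q(M) = M²
((W(3, -2)*j)*q(-2) - 2)*F = (((2*3²)*0)*(-2)² - 2)*(-6) = (((2*9)*0)*4 - 2)*(-6) = ((18*0)*4 - 2)*(-6) = (0*4 - 2)*(-6) = (0 - 2)*(-6) = -2*(-6) = 12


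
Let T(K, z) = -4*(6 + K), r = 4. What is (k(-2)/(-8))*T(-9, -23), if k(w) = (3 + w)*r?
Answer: -6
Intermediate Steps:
k(w) = 12 + 4*w (k(w) = (3 + w)*4 = 12 + 4*w)
T(K, z) = -24 - 4*K
(k(-2)/(-8))*T(-9, -23) = ((12 + 4*(-2))/(-8))*(-24 - 4*(-9)) = ((12 - 8)*(-1/8))*(-24 + 36) = (4*(-1/8))*12 = -1/2*12 = -6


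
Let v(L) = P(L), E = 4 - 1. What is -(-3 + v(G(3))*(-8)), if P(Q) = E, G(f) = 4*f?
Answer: 27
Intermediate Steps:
E = 3
P(Q) = 3
v(L) = 3
-(-3 + v(G(3))*(-8)) = -(-3 + 3*(-8)) = -(-3 - 24) = -1*(-27) = 27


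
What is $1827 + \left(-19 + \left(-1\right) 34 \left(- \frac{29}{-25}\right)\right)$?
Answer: $\frac{44214}{25} \approx 1768.6$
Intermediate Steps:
$1827 + \left(-19 + \left(-1\right) 34 \left(- \frac{29}{-25}\right)\right) = 1827 - \left(19 + 34 \left(\left(-29\right) \left(- \frac{1}{25}\right)\right)\right) = 1827 - \frac{1461}{25} = \frac{44214}{25}$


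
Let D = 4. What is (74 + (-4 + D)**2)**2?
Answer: 5476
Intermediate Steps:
(74 + (-4 + D)**2)**2 = (74 + (-4 + 4)**2)**2 = (74 + 0**2)**2 = (74 + 0)**2 = 74**2 = 5476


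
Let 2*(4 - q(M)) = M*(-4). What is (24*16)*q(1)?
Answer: 2304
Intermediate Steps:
q(M) = 4 + 2*M (q(M) = 4 - M*(-4)/2 = 4 - (-2)*M = 4 + 2*M)
(24*16)*q(1) = (24*16)*(4 + 2*1) = 384*(4 + 2) = 384*6 = 2304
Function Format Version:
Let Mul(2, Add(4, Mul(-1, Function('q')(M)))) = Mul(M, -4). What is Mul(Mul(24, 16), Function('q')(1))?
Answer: 2304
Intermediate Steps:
Function('q')(M) = Add(4, Mul(2, M)) (Function('q')(M) = Add(4, Mul(Rational(-1, 2), Mul(M, -4))) = Add(4, Mul(Rational(-1, 2), Mul(-4, M))) = Add(4, Mul(2, M)))
Mul(Mul(24, 16), Function('q')(1)) = Mul(Mul(24, 16), Add(4, Mul(2, 1))) = Mul(384, Add(4, 2)) = Mul(384, 6) = 2304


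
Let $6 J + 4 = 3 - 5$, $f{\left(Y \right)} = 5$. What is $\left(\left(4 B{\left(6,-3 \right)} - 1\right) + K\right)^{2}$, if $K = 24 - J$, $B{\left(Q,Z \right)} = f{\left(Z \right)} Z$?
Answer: $1296$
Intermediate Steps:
$J = -1$ ($J = - \frac{2}{3} + \frac{3 - 5}{6} = - \frac{2}{3} + \frac{1}{6} \left(-2\right) = - \frac{2}{3} - \frac{1}{3} = -1$)
$B{\left(Q,Z \right)} = 5 Z$
$K = 25$ ($K = 24 - -1 = 24 + 1 = 25$)
$\left(\left(4 B{\left(6,-3 \right)} - 1\right) + K\right)^{2} = \left(\left(4 \cdot 5 \left(-3\right) - 1\right) + 25\right)^{2} = \left(\left(4 \left(-15\right) - 1\right) + 25\right)^{2} = \left(\left(-60 - 1\right) + 25\right)^{2} = \left(-61 + 25\right)^{2} = \left(-36\right)^{2} = 1296$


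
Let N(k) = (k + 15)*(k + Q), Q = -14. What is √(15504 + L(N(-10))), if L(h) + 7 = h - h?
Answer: √15497 ≈ 124.49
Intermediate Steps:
N(k) = (-14 + k)*(15 + k) (N(k) = (k + 15)*(k - 14) = (15 + k)*(-14 + k) = (-14 + k)*(15 + k))
L(h) = -7 (L(h) = -7 + (h - h) = -7 + 0 = -7)
√(15504 + L(N(-10))) = √(15504 - 7) = √15497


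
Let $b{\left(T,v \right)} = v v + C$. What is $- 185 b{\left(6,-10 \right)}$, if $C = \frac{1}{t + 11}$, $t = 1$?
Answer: $- \frac{222185}{12} \approx -18515.0$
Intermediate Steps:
$C = \frac{1}{12}$ ($C = \frac{1}{1 + 11} = \frac{1}{12} \approx 0.083333$)
$b{\left(T,v \right)} = \frac{1}{12} + v^{2}$ ($b{\left(T,v \right)} = v v + \frac{1}{12} = v^{2} + \frac{1}{12} = \frac{1}{12} + v^{2}$)
$- 185 b{\left(6,-10 \right)} = - 185 \left(\frac{1}{12} + \left(-10\right)^{2}\right) = - 185 \left(\frac{1}{12} + 100\right) = \left(-185\right) \frac{1201}{12} = - \frac{222185}{12}$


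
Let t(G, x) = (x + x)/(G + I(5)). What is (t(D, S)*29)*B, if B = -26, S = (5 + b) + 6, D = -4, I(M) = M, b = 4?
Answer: -22620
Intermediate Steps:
S = 15 (S = (5 + 4) + 6 = 9 + 6 = 15)
t(G, x) = 2*x/(5 + G) (t(G, x) = (x + x)/(G + 5) = (2*x)/(5 + G) = 2*x/(5 + G))
(t(D, S)*29)*B = ((2*15/(5 - 4))*29)*(-26) = ((2*15/1)*29)*(-26) = ((2*15*1)*29)*(-26) = (30*29)*(-26) = 870*(-26) = -22620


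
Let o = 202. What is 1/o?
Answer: 1/202 ≈ 0.0049505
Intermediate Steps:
1/o = 1/202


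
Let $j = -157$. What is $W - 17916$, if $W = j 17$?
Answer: $-20585$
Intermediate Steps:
$W = -2669$ ($W = \left(-157\right) 17 = -2669$)
$W - 17916 = -2669 - 17916 = -20585$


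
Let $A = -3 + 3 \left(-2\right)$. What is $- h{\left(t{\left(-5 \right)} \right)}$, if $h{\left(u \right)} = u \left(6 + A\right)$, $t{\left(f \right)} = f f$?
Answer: $75$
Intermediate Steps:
$t{\left(f \right)} = f^{2}$
$A = -9$ ($A = -3 - 6 = -9$)
$h{\left(u \right)} = - 3 u$ ($h{\left(u \right)} = u \left(6 - 9\right) = u \left(-3\right) = - 3 u$)
$- h{\left(t{\left(-5 \right)} \right)} = - \left(-3\right) \left(-5\right)^{2} = - \left(-3\right) 25 = \left(-1\right) \left(-75\right) = 75$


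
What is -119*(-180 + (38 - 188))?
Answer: 39270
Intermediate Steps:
-119*(-180 + (38 - 188)) = -119*(-180 - 150) = -119*(-330) = 39270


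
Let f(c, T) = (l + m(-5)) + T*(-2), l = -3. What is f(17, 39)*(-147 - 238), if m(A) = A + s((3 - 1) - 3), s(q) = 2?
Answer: 32340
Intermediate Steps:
m(A) = 2 + A (m(A) = A + 2 = 2 + A)
f(c, T) = -6 - 2*T (f(c, T) = (-3 + (2 - 5)) + T*(-2) = (-3 - 3) - 2*T = -6 - 2*T)
f(17, 39)*(-147 - 238) = (-6 - 2*39)*(-147 - 238) = (-6 - 78)*(-385) = -84*(-385) = 32340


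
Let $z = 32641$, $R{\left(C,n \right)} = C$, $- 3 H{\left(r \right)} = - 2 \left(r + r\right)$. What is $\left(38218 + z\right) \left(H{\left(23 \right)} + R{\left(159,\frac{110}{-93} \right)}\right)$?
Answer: $\frac{40318771}{3} \approx 1.344 \cdot 10^{7}$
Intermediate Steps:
$H{\left(r \right)} = \frac{4 r}{3}$ ($H{\left(r \right)} = - \frac{\left(-2\right) \left(r + r\right)}{3} = - \frac{\left(-2\right) 2 r}{3} = - \frac{\left(-4\right) r}{3} = \frac{4 r}{3}$)
$\left(38218 + z\right) \left(H{\left(23 \right)} + R{\left(159,\frac{110}{-93} \right)}\right) = \left(38218 + 32641\right) \left(\frac{4}{3} \cdot 23 + 159\right) = 70859 \left(\frac{92}{3} + 159\right) = 70859 \cdot \frac{569}{3} = \frac{40318771}{3}$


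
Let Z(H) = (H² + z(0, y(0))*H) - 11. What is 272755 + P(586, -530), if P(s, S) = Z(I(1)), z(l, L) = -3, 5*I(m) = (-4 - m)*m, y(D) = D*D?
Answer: 272748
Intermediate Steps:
y(D) = D²
I(m) = m*(-4 - m)/5 (I(m) = ((-4 - m)*m)/5 = (m*(-4 - m))/5 = m*(-4 - m)/5)
Z(H) = -11 + H² - 3*H (Z(H) = (H² - 3*H) - 11 = -11 + H² - 3*H)
P(s, S) = -7 (P(s, S) = -11 + (-⅕*1*(4 + 1))² - (-3)*(4 + 1)/5 = -11 + (-⅕*1*5)² - (-3)*5/5 = -11 + (-1)² - 3*(-1) = -11 + 1 + 3 = -7)
272755 + P(586, -530) = 272755 - 7 = 272748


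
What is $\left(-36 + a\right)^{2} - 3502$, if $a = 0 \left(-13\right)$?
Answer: $-2206$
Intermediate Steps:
$a = 0$
$\left(-36 + a\right)^{2} - 3502 = \left(-36 + 0\right)^{2} - 3502 = \left(-36\right)^{2} - 3502 = 1296 - 3502 = -2206$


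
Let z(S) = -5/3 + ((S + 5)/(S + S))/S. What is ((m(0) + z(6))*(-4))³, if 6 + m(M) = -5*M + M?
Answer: 158340421/5832 ≈ 27150.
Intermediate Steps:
z(S) = -5/3 + (5 + S)/(2*S²) (z(S) = -5*⅓ + ((5 + S)/((2*S)))/S = -5/3 + ((5 + S)*(1/(2*S)))/S = -5/3 + ((5 + S)/(2*S))/S = -5/3 + (5 + S)/(2*S²))
m(M) = -6 - 4*M (m(M) = -6 + (-5*M + M) = -6 - 4*M)
((m(0) + z(6))*(-4))³ = (((-6 - 4*0) + (⅙)*(15 - 10*6² + 3*6)/6²)*(-4))³ = (((-6 + 0) + (⅙)*(1/36)*(15 - 10*36 + 18))*(-4))³ = ((-6 + (⅙)*(1/36)*(15 - 360 + 18))*(-4))³ = ((-6 + (⅙)*(1/36)*(-327))*(-4))³ = ((-6 - 109/72)*(-4))³ = (-541/72*(-4))³ = (541/18)³ = 158340421/5832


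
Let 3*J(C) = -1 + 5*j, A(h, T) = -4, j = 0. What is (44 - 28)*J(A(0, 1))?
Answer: -16/3 ≈ -5.3333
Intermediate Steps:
J(C) = -1/3 (J(C) = (-1 + 5*0)/3 = (-1 + 0)/3 = (1/3)*(-1) = -1/3)
(44 - 28)*J(A(0, 1)) = (44 - 28)*(-1/3) = 16*(-1/3) = -16/3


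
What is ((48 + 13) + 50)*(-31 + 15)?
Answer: -1776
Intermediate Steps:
((48 + 13) + 50)*(-31 + 15) = (61 + 50)*(-16) = 111*(-16) = -1776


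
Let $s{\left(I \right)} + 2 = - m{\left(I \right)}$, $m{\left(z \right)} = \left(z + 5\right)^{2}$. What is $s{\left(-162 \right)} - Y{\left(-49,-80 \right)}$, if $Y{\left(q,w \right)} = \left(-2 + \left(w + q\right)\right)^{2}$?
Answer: $-41812$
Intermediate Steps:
$m{\left(z \right)} = \left(5 + z\right)^{2}$
$s{\left(I \right)} = -2 - \left(5 + I\right)^{2}$
$Y{\left(q,w \right)} = \left(-2 + q + w\right)^{2}$ ($Y{\left(q,w \right)} = \left(-2 + \left(q + w\right)\right)^{2} = \left(-2 + q + w\right)^{2}$)
$s{\left(-162 \right)} - Y{\left(-49,-80 \right)} = \left(-2 - \left(5 - 162\right)^{2}\right) - \left(-2 - 49 - 80\right)^{2} = \left(-2 - \left(-157\right)^{2}\right) - \left(-131\right)^{2} = \left(-2 - 24649\right) - 17161 = -24651 - 17161 = -41812$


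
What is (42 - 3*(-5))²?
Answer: 3249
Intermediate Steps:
(42 - 3*(-5))² = (42 + 15)² = 57² = 3249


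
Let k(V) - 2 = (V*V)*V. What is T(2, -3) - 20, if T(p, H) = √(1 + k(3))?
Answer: -20 + √30 ≈ -14.523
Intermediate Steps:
k(V) = 2 + V³ (k(V) = 2 + (V*V)*V = 2 + V²*V = 2 + V³)
T(p, H) = √30 (T(p, H) = √(1 + (2 + 3³)) = √(1 + (2 + 27)) = √(1 + 29) = √30)
T(2, -3) - 20 = √30 - 20 = -20 + √30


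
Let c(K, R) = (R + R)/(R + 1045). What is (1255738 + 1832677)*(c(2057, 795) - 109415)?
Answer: -62176591551415/184 ≈ -3.3792e+11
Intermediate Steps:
c(K, R) = 2*R/(1045 + R) (c(K, R) = (2*R)/(1045 + R) = 2*R/(1045 + R))
(1255738 + 1832677)*(c(2057, 795) - 109415) = (1255738 + 1832677)*(2*795/(1045 + 795) - 109415) = 3088415*(2*795/1840 - 109415) = 3088415*(2*795*(1/1840) - 109415) = 3088415*(159/184 - 109415) = 3088415*(-20132201/184) = -62176591551415/184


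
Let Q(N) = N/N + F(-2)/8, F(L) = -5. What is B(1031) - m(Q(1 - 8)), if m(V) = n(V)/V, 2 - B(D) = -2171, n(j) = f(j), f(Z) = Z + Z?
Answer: 2171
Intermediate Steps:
f(Z) = 2*Z
Q(N) = 3/8 (Q(N) = N/N - 5/8 = 1 - 5*⅛ = 1 - 5/8 = 3/8)
n(j) = 2*j
B(D) = 2173 (B(D) = 2 - 1*(-2171) = 2 + 2171 = 2173)
m(V) = 2 (m(V) = (2*V)/V = 2)
B(1031) - m(Q(1 - 8)) = 2173 - 1*2 = 2173 - 2 = 2171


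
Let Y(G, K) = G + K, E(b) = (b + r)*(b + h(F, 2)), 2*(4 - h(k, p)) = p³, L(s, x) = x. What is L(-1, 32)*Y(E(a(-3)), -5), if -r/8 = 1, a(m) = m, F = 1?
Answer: 896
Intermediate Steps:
h(k, p) = 4 - p³/2
r = -8 (r = -8*1 = -8)
E(b) = b*(-8 + b) (E(b) = (b - 8)*(b + (4 - ½*2³)) = (-8 + b)*(b + (4 - ½*8)) = (-8 + b)*(b + (4 - 4)) = (-8 + b)*(b + 0) = (-8 + b)*b = b*(-8 + b))
L(-1, 32)*Y(E(a(-3)), -5) = 32*(-3*(-8 - 3) - 5) = 32*(-3*(-11) - 5) = 32*(33 - 5) = 32*28 = 896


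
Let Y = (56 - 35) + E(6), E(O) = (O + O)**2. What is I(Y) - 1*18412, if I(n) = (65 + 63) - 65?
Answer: -18349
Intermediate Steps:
E(O) = 4*O**2 (E(O) = (2*O)**2 = 4*O**2)
Y = 165 (Y = (56 - 35) + 4*6**2 = 21 + 4*36 = 21 + 144 = 165)
I(n) = 63 (I(n) = 128 - 65 = 63)
I(Y) - 1*18412 = 63 - 1*18412 = 63 - 18412 = -18349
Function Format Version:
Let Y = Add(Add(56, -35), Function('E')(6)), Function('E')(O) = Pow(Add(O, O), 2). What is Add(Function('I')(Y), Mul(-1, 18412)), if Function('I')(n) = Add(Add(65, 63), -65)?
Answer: -18349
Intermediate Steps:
Function('E')(O) = Mul(4, Pow(O, 2)) (Function('E')(O) = Pow(Mul(2, O), 2) = Mul(4, Pow(O, 2)))
Y = 165 (Y = Add(Add(56, -35), Mul(4, Pow(6, 2))) = Add(21, Mul(4, 36)) = Add(21, 144) = 165)
Function('I')(n) = 63 (Function('I')(n) = Add(128, -65) = 63)
Add(Function('I')(Y), Mul(-1, 18412)) = Add(63, Mul(-1, 18412)) = Add(63, -18412) = -18349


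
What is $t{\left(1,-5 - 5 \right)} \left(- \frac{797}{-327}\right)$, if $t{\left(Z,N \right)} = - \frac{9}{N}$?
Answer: $\frac{2391}{1090} \approx 2.1936$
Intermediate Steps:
$t{\left(1,-5 - 5 \right)} \left(- \frac{797}{-327}\right) = - \frac{9}{-5 - 5} \left(- \frac{797}{-327}\right) = - \frac{9}{-5 - 5} \left(\left(-797\right) \left(- \frac{1}{327}\right)\right) = - \frac{9}{-10} \cdot \frac{797}{327} = \left(-9\right) \left(- \frac{1}{10}\right) \frac{797}{327} = \frac{9}{10} \cdot \frac{797}{327} = \frac{2391}{1090}$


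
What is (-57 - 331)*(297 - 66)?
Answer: -89628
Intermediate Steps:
(-57 - 331)*(297 - 66) = -388*231 = -89628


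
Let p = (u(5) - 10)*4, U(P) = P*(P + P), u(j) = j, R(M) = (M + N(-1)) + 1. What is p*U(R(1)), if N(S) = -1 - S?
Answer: -160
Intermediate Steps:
R(M) = 1 + M (R(M) = (M + (-1 - 1*(-1))) + 1 = (M + (-1 + 1)) + 1 = (M + 0) + 1 = M + 1 = 1 + M)
U(P) = 2*P² (U(P) = P*(2*P) = 2*P²)
p = -20 (p = (5 - 10)*4 = -5*4 = -20)
p*U(R(1)) = -40*(1 + 1)² = -40*2² = -40*4 = -20*8 = -160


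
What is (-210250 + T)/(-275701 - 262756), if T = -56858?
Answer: 267108/538457 ≈ 0.49606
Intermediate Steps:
(-210250 + T)/(-275701 - 262756) = (-210250 - 56858)/(-275701 - 262756) = -267108/(-538457) = -267108*(-1/538457) = 267108/538457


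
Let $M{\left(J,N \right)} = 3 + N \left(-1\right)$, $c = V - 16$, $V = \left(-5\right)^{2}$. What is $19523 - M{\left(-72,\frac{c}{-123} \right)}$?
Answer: $\frac{800317}{41} \approx 19520.0$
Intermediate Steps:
$V = 25$
$c = 9$ ($c = 25 - 16 = 9$)
$M{\left(J,N \right)} = 3 - N$
$19523 - M{\left(-72,\frac{c}{-123} \right)} = 19523 - \left(3 - \frac{9}{-123}\right) = 19523 - \left(3 - 9 \left(- \frac{1}{123}\right)\right) = 19523 - \left(3 - - \frac{3}{41}\right) = 19523 - \left(3 + \frac{3}{41}\right) = 19523 - \frac{126}{41} = \frac{800317}{41}$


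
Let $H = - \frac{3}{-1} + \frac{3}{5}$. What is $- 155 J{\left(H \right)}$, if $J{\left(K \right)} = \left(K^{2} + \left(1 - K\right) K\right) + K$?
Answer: $-1116$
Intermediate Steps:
$H = \frac{18}{5}$ ($H = \left(-3\right) \left(-1\right) + 3 \cdot \frac{1}{5} = 3 + \frac{3}{5} = \frac{18}{5} \approx 3.6$)
$J{\left(K \right)} = K + K^{2} + K \left(1 - K\right)$ ($J{\left(K \right)} = \left(K^{2} + K \left(1 - K\right)\right) + K = K + K^{2} + K \left(1 - K\right)$)
$- 155 J{\left(H \right)} = - 155 \cdot 2 \cdot \frac{18}{5} = \left(-155\right) \frac{36}{5} = -1116$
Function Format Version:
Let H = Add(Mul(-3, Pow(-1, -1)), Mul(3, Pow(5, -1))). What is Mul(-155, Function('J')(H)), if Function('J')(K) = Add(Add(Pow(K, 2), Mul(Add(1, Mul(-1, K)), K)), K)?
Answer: -1116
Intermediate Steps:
H = Rational(18, 5) (H = Add(Mul(-3, -1), Mul(3, Rational(1, 5))) = Add(3, Rational(3, 5)) = Rational(18, 5) ≈ 3.6000)
Function('J')(K) = Add(K, Pow(K, 2), Mul(K, Add(1, Mul(-1, K)))) (Function('J')(K) = Add(Add(Pow(K, 2), Mul(K, Add(1, Mul(-1, K)))), K) = Add(K, Pow(K, 2), Mul(K, Add(1, Mul(-1, K)))))
Mul(-155, Function('J')(H)) = Mul(-155, Mul(2, Rational(18, 5))) = Mul(-155, Rational(36, 5)) = -1116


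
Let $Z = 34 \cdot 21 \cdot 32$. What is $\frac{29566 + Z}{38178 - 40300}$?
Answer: $- \frac{26207}{1061} \approx -24.7$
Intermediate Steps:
$Z = 22848$ ($Z = 714 \cdot 32 = 22848$)
$\frac{29566 + Z}{38178 - 40300} = \frac{29566 + 22848}{38178 - 40300} = \frac{52414}{-2122} = 52414 \left(- \frac{1}{2122}\right) = - \frac{26207}{1061}$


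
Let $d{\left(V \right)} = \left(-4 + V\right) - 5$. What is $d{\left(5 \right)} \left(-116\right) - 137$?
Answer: $327$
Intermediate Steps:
$d{\left(V \right)} = -9 + V$
$d{\left(5 \right)} \left(-116\right) - 137 = \left(-9 + 5\right) \left(-116\right) - 137 = \left(-4\right) \left(-116\right) - 137 = 464 - 137 = 327$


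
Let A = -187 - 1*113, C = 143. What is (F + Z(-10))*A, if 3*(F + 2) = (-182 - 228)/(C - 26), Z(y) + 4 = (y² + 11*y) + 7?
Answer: 356900/117 ≈ 3050.4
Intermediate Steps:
Z(y) = 3 + y² + 11*y (Z(y) = -4 + ((y² + 11*y) + 7) = -4 + (7 + y² + 11*y) = 3 + y² + 11*y)
A = -300 (A = -187 - 113 = -300)
F = -1112/351 (F = -2 + ((-182 - 228)/(143 - 26))/3 = -2 + (-410/117)/3 = -2 + (-410*1/117)/3 = -2 + (⅓)*(-410/117) = -2 - 410/351 = -1112/351 ≈ -3.1681)
(F + Z(-10))*A = (-1112/351 + (3 + (-10)² + 11*(-10)))*(-300) = (-1112/351 + (3 + 100 - 110))*(-300) = (-1112/351 - 7)*(-300) = -3569/351*(-300) = 356900/117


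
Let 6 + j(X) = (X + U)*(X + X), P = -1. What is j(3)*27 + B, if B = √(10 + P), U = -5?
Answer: -483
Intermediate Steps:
j(X) = -6 + 2*X*(-5 + X) (j(X) = -6 + (X - 5)*(X + X) = -6 + (-5 + X)*(2*X) = -6 + 2*X*(-5 + X))
B = 3 (B = √(10 - 1) = √9 = 3)
j(3)*27 + B = (-6 - 10*3 + 2*3²)*27 + 3 = (-6 - 30 + 2*9)*27 + 3 = (-6 - 30 + 18)*27 + 3 = -18*27 + 3 = -486 + 3 = -483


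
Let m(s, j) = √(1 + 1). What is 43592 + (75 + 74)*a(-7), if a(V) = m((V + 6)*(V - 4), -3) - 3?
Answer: 43145 + 149*√2 ≈ 43356.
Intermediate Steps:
m(s, j) = √2
a(V) = -3 + √2 (a(V) = √2 - 3 = -3 + √2)
43592 + (75 + 74)*a(-7) = 43592 + (75 + 74)*(-3 + √2) = 43592 + 149*(-3 + √2) = 43592 + (-447 + 149*√2) = 43145 + 149*√2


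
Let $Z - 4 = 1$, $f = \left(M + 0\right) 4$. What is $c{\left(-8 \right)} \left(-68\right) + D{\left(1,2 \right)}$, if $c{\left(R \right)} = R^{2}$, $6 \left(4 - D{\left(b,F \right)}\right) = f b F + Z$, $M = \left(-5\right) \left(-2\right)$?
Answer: $- \frac{26173}{6} \approx -4362.2$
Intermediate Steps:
$M = 10$
$f = 40$ ($f = \left(10 + 0\right) 4 = 10 \cdot 4 = 40$)
$Z = 5$ ($Z = 4 + 1 = 5$)
$D{\left(b,F \right)} = \frac{19}{6} - \frac{20 F b}{3}$ ($D{\left(b,F \right)} = 4 - \frac{40 b F + 5}{6} = 4 - \frac{40 F b + 5}{6} = 4 - \frac{5 + 40 F b}{6} = 4 - \left(\frac{5}{6} + \frac{20 F b}{3}\right) = \frac{19}{6} - \frac{20 F b}{3}$)
$c{\left(-8 \right)} \left(-68\right) + D{\left(1,2 \right)} = \left(-8\right)^{2} \left(-68\right) + \left(\frac{19}{6} - \frac{40}{3} \cdot 1\right) = 64 \left(-68\right) + \left(\frac{19}{6} - \frac{40}{3}\right) = -4352 - \frac{61}{6} = - \frac{26173}{6}$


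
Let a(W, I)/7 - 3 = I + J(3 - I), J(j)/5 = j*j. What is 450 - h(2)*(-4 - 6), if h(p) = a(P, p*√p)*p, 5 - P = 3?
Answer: 12770 - 8120*√2 ≈ 1286.6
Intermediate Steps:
P = 2 (P = 5 - 1*3 = 5 - 3 = 2)
J(j) = 5*j² (J(j) = 5*(j*j) = 5*j²)
a(W, I) = 21 + 7*I + 35*(3 - I)² (a(W, I) = 21 + 7*(I + 5*(3 - I)²) = 21 + (7*I + 35*(3 - I)²) = 21 + 7*I + 35*(3 - I)²)
h(p) = p*(336 - 203*p^(3/2) + 35*p³) (h(p) = (336 - 203*p*√p + 35*(p*√p)²)*p = (336 - 203*p^(3/2) + 35*(p^(3/2))²)*p = (336 - 203*p^(3/2) + 35*p³)*p = p*(336 - 203*p^(3/2) + 35*p³))
450 - h(2)*(-4 - 6) = 450 - (-812*√2 + 35*2⁴ + 336*2)*(-4 - 6) = 450 - (-812*√2 + 35*16 + 672)*(-10) = 450 - (-812*√2 + 560 + 672)*(-10) = 450 - (1232 - 812*√2)*(-10) = 450 - (-12320 + 8120*√2) = 450 + (12320 - 8120*√2) = 12770 - 8120*√2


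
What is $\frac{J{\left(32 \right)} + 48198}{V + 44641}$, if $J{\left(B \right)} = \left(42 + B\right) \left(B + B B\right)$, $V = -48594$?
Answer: $- \frac{126342}{3953} \approx -31.961$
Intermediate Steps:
$J{\left(B \right)} = \left(42 + B\right) \left(B + B^{2}\right)$
$\frac{J{\left(32 \right)} + 48198}{V + 44641} = \frac{32 \left(42 + 32^{2} + 43 \cdot 32\right) + 48198}{-48594 + 44641} = \frac{32 \left(42 + 1024 + 1376\right) + 48198}{-3953} = \left(32 \cdot 2442 + 48198\right) \left(- \frac{1}{3953}\right) = \left(78144 + 48198\right) \left(- \frac{1}{3953}\right) = 126342 \left(- \frac{1}{3953}\right) = - \frac{126342}{3953}$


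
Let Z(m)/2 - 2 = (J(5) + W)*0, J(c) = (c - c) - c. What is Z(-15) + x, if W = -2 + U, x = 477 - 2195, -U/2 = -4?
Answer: -1714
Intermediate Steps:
U = 8 (U = -2*(-4) = 8)
x = -1718
J(c) = -c (J(c) = 0 - c = -c)
W = 6 (W = -2 + 8 = 6)
Z(m) = 4 (Z(m) = 4 + 2*((-1*5 + 6)*0) = 4 + 2*((-5 + 6)*0) = 4 + 2*(1*0) = 4 + 2*0 = 4 + 0 = 4)
Z(-15) + x = 4 - 1718 = -1714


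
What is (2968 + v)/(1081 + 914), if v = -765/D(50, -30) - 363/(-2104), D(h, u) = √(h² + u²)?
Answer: 1249007/839496 - 3*√34/2660 ≈ 1.4812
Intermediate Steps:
v = 363/2104 - 9*√34/4 (v = -765/√(50² + (-30)²) - 363/(-2104) = -765/√(2500 + 900) - 363*(-1/2104) = -765*√34/340 + 363/2104 = -9*√34/4 + 363/2104 = 363/2104 - 9*√34/4 ≈ -12.947)
(2968 + v)/(1081 + 914) = (2968 + (363/2104 - 9*√34/4))/(1081 + 914) = (6245035/2104 - 9*√34/4)/1995 = (6245035/2104 - 9*√34/4)*(1/1995) = 1249007/839496 - 3*√34/2660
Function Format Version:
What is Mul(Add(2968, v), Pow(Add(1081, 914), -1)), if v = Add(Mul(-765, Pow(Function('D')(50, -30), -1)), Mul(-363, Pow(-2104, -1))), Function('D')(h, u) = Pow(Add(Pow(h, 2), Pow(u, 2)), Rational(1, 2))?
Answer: Add(Rational(1249007, 839496), Mul(Rational(-3, 2660), Pow(34, Rational(1, 2)))) ≈ 1.4812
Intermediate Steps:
v = Add(Rational(363, 2104), Mul(Rational(-9, 4), Pow(34, Rational(1, 2)))) (v = Add(Mul(-765, Pow(Pow(Add(Pow(50, 2), Pow(-30, 2)), Rational(1, 2)), -1)), Mul(-363, Pow(-2104, -1))) = Add(Mul(-765, Pow(Pow(Add(2500, 900), Rational(1, 2)), -1)), Mul(-363, Rational(-1, 2104))) = Add(Mul(-765, Pow(Pow(3400, Rational(1, 2)), -1)), Rational(363, 2104)) = Add(Mul(-765, Pow(Mul(10, Pow(34, Rational(1, 2))), -1)), Rational(363, 2104)) = Add(Mul(-765, Mul(Rational(1, 340), Pow(34, Rational(1, 2)))), Rational(363, 2104)) = Add(Mul(Rational(-9, 4), Pow(34, Rational(1, 2))), Rational(363, 2104)) = Add(Rational(363, 2104), Mul(Rational(-9, 4), Pow(34, Rational(1, 2)))) ≈ -12.947)
Mul(Add(2968, v), Pow(Add(1081, 914), -1)) = Mul(Add(2968, Add(Rational(363, 2104), Mul(Rational(-9, 4), Pow(34, Rational(1, 2))))), Pow(Add(1081, 914), -1)) = Mul(Add(Rational(6245035, 2104), Mul(Rational(-9, 4), Pow(34, Rational(1, 2)))), Pow(1995, -1)) = Mul(Add(Rational(6245035, 2104), Mul(Rational(-9, 4), Pow(34, Rational(1, 2)))), Rational(1, 1995)) = Add(Rational(1249007, 839496), Mul(Rational(-3, 2660), Pow(34, Rational(1, 2))))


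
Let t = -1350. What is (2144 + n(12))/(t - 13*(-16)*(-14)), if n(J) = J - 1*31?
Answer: -2125/4262 ≈ -0.49859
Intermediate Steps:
n(J) = -31 + J (n(J) = J - 31 = -31 + J)
(2144 + n(12))/(t - 13*(-16)*(-14)) = (2144 + (-31 + 12))/(-1350 - 13*(-16)*(-14)) = (2144 - 19)/(-1350 + 208*(-14)) = 2125/(-1350 - 2912) = 2125/(-4262) = 2125*(-1/4262) = -2125/4262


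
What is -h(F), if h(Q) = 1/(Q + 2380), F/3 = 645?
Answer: -1/4315 ≈ -0.00023175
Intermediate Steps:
F = 1935 (F = 3*645 = 1935)
h(Q) = 1/(2380 + Q)
-h(F) = -1/(2380 + 1935) = -1/4315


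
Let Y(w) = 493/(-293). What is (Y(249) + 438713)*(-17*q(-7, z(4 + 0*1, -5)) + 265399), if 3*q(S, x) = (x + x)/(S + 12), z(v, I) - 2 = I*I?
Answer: 170535809340624/1465 ≈ 1.1641e+11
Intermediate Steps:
z(v, I) = 2 + I² (z(v, I) = 2 + I*I = 2 + I²)
Y(w) = -493/293 (Y(w) = 493*(-1/293) = -493/293)
q(S, x) = 2*x/(3*(12 + S)) (q(S, x) = ((x + x)/(S + 12))/3 = ((2*x)/(12 + S))/3 = (2*x/(12 + S))/3 = 2*x/(3*(12 + S)))
(Y(249) + 438713)*(-17*q(-7, z(4 + 0*1, -5)) + 265399) = (-493/293 + 438713)*(-34*(2 + (-5)²)/(3*(12 - 7)) + 265399) = 128542416*(-34*(2 + 25)/(3*5) + 265399)/293 = 128542416*(-34*27/(3*5) + 265399)/293 = 128542416*(-17*18/5 + 265399)/293 = 128542416*(-306/5 + 265399)/293 = (128542416/293)*(1326689/5) = 170535809340624/1465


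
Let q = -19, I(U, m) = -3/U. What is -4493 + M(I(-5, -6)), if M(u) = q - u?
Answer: -22563/5 ≈ -4512.6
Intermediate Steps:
M(u) = -19 - u
-4493 + M(I(-5, -6)) = -4493 + (-19 - (-3)/(-5)) = -4493 + (-19 - (-3)*(-1)/5) = -4493 + (-19 - 1*3/5) = -4493 + (-19 - 3/5) = -4493 - 98/5 = -22563/5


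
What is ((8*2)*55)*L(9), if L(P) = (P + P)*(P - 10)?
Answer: -15840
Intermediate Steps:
L(P) = 2*P*(-10 + P) (L(P) = (2*P)*(-10 + P) = 2*P*(-10 + P))
((8*2)*55)*L(9) = ((8*2)*55)*(2*9*(-10 + 9)) = (16*55)*(2*9*(-1)) = 880*(-18) = -15840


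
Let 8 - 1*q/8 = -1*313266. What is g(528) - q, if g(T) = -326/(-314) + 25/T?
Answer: -207753202043/82896 ≈ -2.5062e+6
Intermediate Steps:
g(T) = 163/157 + 25/T (g(T) = -326*(-1/314) + 25/T = 163/157 + 25/T)
q = 2506192 (q = 64 - (-8)*313266 = 64 - 8*(-313266) = 64 + 2506128 = 2506192)
g(528) - q = (163/157 + 25/528) - 1*2506192 = (163/157 + 25*(1/528)) - 2506192 = (163/157 + 25/528) - 2506192 = 89989/82896 - 2506192 = -207753202043/82896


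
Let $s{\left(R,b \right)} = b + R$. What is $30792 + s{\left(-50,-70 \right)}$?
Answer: $30672$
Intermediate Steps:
$s{\left(R,b \right)} = R + b$
$30792 + s{\left(-50,-70 \right)} = 30792 - 120 = 30672$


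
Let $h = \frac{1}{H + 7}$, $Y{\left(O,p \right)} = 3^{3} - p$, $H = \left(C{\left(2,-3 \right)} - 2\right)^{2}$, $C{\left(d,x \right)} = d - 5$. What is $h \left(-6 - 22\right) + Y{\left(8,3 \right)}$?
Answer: $\frac{185}{8} \approx 23.125$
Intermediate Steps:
$C{\left(d,x \right)} = -5 + d$ ($C{\left(d,x \right)} = d - 5 = -5 + d$)
$H = 25$ ($H = \left(\left(-5 + 2\right) - 2\right)^{2} = \left(-3 - 2\right)^{2} = \left(-5\right)^{2} = 25$)
$Y{\left(O,p \right)} = 27 - p$
$h = \frac{1}{32}$ ($h = \frac{1}{25 + 7} = \frac{1}{32} \approx 0.03125$)
$h \left(-6 - 22\right) + Y{\left(8,3 \right)} = \frac{-6 - 22}{32} + \left(27 - 3\right) = \frac{1}{32} \left(-28\right) + 24 = - \frac{7}{8} + 24 = \frac{185}{8}$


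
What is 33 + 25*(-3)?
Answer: -42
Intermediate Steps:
33 + 25*(-3) = 33 - 75 = -42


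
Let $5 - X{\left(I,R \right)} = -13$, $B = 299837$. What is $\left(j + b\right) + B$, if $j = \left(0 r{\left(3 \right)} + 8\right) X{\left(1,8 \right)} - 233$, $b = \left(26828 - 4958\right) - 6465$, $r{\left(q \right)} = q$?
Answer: $315153$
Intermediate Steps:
$X{\left(I,R \right)} = 18$ ($X{\left(I,R \right)} = 5 - -13 = 5 + 13 = 18$)
$b = 15405$ ($b = 21870 - 6465 = 15405$)
$j = -89$ ($j = \left(0 \cdot 3 + 8\right) 18 - 233 = \left(0 + 8\right) 18 - 233 = 8 \cdot 18 - 233 = 144 - 233 = -89$)
$\left(j + b\right) + B = \left(-89 + 15405\right) + 299837 = 15316 + 299837 = 315153$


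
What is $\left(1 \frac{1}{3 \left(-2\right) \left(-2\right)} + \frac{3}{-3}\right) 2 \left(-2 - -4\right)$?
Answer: $- \frac{11}{3} \approx -3.6667$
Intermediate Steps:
$\left(1 \frac{1}{3 \left(-2\right) \left(-2\right)} + \frac{3}{-3}\right) 2 \left(-2 - -4\right) = \left(1 \frac{1}{\left(-6\right) \left(-2\right)} + 3 \left(- \frac{1}{3}\right)\right) 2 \left(-2 + 4\right) = \left(1 \cdot \frac{1}{12} - 1\right) 2 \cdot 2 = \left(\frac{1}{12} - 1\right) 2 \cdot 2 = \left(- \frac{11}{12}\right) 2 \cdot 2 = \left(- \frac{11}{6}\right) 2 = - \frac{11}{3}$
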